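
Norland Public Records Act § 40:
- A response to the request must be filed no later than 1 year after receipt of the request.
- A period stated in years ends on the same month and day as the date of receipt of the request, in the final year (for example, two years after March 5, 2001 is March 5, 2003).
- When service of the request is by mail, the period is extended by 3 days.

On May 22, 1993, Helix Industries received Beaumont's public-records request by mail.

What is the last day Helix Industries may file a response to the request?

May 25, 1994

1 year after May 22, 1993 is May 22, 1994.
Service was by mail, adding 3 days: May 22, 1994 + 3 days = May 25, 1994.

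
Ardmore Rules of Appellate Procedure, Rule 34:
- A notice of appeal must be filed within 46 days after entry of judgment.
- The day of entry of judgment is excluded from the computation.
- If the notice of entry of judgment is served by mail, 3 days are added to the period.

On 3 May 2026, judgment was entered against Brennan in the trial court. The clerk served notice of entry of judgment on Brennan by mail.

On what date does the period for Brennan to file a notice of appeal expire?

June 21, 2026

46 days after 3 May 2026 is June 18, 2026.
Service was by mail, adding 3 days: June 18, 2026 + 3 days = June 21, 2026.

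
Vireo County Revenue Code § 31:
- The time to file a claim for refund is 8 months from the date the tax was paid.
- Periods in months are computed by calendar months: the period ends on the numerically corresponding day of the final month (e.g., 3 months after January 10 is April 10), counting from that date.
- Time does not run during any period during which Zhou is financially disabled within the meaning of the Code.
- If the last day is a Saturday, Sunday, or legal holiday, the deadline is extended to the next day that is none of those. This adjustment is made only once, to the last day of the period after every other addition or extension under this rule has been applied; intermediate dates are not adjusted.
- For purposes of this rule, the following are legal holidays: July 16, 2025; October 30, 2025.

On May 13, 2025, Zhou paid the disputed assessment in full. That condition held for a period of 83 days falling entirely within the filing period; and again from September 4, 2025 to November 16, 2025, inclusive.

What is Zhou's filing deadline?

8 months after May 13, 2025 is January 13, 2026.
Tolling adds 83 days: January 13, 2026 + 83 days = April 6, 2026.
From September 4, 2025 through November 16, 2025 inclusive is 74 days; tolling adds 74 days: April 6, 2026 + 74 days = June 19, 2026.
June 19, 2026 is a Friday and not a legal holiday, so no extension applies.

June 19, 2026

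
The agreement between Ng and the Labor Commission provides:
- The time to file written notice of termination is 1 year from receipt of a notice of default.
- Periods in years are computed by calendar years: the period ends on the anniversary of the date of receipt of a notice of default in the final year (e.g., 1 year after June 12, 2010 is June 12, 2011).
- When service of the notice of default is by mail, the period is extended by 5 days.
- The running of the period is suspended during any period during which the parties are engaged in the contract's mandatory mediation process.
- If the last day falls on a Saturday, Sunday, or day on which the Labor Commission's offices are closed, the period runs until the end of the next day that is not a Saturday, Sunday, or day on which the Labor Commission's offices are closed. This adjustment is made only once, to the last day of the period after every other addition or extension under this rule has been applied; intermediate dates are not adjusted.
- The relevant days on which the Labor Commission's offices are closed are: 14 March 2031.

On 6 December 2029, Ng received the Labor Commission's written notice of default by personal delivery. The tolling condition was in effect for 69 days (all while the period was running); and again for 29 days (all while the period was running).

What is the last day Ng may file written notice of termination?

March 17, 2031

1 year after 6 December 2029 is December 6, 2030.
Service was not by mail, so no mail extension applies.
Tolling adds 69 days: December 6, 2030 + 69 days = February 13, 2031.
Tolling adds 29 days: February 13, 2031 + 29 days = March 14, 2031.
March 14, 2031 is a listed holiday; March 15, 2031 is Saturday; March 16, 2031 is Sunday. The next qualifying day is March 17, 2031.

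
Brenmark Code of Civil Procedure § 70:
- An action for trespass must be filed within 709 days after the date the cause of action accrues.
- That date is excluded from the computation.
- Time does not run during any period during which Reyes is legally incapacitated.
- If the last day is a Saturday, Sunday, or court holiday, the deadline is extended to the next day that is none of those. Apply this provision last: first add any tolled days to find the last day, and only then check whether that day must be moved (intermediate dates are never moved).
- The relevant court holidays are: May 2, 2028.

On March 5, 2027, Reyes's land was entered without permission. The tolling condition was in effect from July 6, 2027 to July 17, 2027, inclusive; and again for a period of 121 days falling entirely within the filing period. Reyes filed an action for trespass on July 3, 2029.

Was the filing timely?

709 days after March 5, 2027 is February 11, 2029.
From July 6, 2027 through July 17, 2027 inclusive is 12 days; tolling adds 12 days: February 11, 2029 + 12 days = February 23, 2029.
Tolling adds 121 days: February 23, 2029 + 121 days = June 24, 2029.
June 24, 2029 is Sunday. The next qualifying day is June 25, 2029.
The deadline is June 25, 2029; the filing on July 3, 2029 is after that date.

No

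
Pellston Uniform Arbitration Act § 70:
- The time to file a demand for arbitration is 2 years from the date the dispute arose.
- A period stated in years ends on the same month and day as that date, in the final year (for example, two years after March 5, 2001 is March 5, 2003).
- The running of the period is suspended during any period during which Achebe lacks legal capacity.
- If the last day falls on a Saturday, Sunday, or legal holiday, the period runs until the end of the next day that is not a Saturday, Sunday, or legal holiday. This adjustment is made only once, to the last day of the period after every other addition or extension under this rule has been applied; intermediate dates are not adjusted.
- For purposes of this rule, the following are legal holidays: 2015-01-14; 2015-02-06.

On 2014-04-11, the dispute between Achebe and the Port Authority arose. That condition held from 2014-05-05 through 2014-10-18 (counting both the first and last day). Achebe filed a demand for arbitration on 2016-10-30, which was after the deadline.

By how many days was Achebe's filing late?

34 days

2 years after 2014-04-11 is April 11, 2016.
From May 5, 2014 through October 18, 2014 inclusive is 167 days; tolling adds 167 days: April 11, 2016 + 167 days = September 25, 2016.
September 25, 2016 is Sunday. The next qualifying day is September 26, 2016.
The deadline is September 26, 2016; from September 26, 2016 to October 30, 2016 is 34 days.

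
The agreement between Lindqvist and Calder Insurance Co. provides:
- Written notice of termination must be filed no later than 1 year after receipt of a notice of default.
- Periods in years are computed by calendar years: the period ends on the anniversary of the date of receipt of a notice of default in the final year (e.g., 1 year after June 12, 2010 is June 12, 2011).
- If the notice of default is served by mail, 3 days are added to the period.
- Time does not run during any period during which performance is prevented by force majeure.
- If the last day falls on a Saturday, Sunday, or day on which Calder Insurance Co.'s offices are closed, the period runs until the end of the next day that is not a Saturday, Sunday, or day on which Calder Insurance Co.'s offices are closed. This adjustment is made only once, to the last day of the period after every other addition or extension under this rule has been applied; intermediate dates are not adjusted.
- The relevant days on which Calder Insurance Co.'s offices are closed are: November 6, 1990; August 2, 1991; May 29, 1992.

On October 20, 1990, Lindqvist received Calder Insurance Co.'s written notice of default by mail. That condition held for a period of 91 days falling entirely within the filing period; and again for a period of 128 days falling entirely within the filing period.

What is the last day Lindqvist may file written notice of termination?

June 1, 1992

1 year after October 20, 1990 is October 20, 1991.
Service was by mail, adding 3 days: October 20, 1991 + 3 days = October 23, 1991.
Tolling adds 91 days: October 23, 1991 + 91 days = January 22, 1992.
Tolling adds 128 days: January 22, 1992 + 128 days = May 29, 1992.
May 29, 1992 is a listed holiday; May 30, 1992 is Saturday; May 31, 1992 is Sunday. The next qualifying day is June 1, 1992.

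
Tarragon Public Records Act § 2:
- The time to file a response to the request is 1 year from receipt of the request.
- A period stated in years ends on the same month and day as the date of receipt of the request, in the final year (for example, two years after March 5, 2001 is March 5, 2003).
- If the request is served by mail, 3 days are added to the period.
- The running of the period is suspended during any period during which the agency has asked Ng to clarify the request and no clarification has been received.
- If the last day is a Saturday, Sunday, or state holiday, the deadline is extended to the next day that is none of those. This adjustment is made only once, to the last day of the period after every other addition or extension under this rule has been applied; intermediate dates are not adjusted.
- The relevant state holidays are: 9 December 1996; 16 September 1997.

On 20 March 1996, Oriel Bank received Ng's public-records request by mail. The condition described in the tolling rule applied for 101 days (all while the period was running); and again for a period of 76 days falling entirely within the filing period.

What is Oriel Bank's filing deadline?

September 17, 1997

1 year after 20 March 1996 is March 20, 1997.
Service was by mail, adding 3 days: March 20, 1997 + 3 days = March 23, 1997.
Tolling adds 101 days: March 23, 1997 + 101 days = July 2, 1997.
Tolling adds 76 days: July 2, 1997 + 76 days = September 16, 1997.
September 16, 1997 is a listed holiday. The next qualifying day is September 17, 1997.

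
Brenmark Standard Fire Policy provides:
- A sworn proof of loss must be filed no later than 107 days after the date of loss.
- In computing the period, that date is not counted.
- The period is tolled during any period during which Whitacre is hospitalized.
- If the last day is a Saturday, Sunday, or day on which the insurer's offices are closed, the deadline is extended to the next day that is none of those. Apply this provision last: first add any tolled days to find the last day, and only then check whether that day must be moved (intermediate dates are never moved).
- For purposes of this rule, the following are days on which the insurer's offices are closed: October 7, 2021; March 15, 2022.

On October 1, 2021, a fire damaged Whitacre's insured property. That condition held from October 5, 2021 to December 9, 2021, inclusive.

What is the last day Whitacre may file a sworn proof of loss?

March 23, 2022

107 days after October 1, 2021 is January 16, 2022.
From October 5, 2021 through December 9, 2021 inclusive is 66 days; tolling adds 66 days: January 16, 2022 + 66 days = March 23, 2022.
March 23, 2022 is a Wednesday and not a day on which the insurer's offices are closed, so no extension applies.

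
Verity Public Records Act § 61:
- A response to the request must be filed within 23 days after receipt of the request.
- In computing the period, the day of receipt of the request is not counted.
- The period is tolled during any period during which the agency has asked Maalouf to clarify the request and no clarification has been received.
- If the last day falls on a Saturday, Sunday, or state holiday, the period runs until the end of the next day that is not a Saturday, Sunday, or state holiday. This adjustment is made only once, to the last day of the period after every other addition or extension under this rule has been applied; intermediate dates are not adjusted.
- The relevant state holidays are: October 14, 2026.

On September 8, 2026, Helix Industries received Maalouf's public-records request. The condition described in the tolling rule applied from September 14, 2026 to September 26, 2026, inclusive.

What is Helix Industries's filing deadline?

October 15, 2026

23 days after September 8, 2026 is October 1, 2026.
From September 14, 2026 through September 26, 2026 inclusive is 13 days; tolling adds 13 days: October 1, 2026 + 13 days = October 14, 2026.
October 14, 2026 is a listed holiday. The next qualifying day is October 15, 2026.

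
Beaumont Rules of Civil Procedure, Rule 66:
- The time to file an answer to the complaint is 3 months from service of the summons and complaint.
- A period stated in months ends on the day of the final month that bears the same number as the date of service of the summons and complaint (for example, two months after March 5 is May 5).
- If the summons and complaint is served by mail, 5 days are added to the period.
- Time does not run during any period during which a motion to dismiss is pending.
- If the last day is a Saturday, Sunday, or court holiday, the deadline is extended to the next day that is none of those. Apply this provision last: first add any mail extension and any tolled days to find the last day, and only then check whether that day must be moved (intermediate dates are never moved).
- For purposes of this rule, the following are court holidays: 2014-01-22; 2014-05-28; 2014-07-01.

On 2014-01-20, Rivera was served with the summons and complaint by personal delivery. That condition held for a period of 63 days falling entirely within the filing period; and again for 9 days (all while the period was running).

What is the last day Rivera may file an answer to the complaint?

3 months after 2014-01-20 is April 20, 2014.
Service was not by mail, so no mail extension applies.
Tolling adds 63 days: April 20, 2014 + 63 days = June 22, 2014.
Tolling adds 9 days: June 22, 2014 + 9 days = July 1, 2014.
July 1, 2014 is a listed holiday. The next qualifying day is July 2, 2014.

July 2, 2014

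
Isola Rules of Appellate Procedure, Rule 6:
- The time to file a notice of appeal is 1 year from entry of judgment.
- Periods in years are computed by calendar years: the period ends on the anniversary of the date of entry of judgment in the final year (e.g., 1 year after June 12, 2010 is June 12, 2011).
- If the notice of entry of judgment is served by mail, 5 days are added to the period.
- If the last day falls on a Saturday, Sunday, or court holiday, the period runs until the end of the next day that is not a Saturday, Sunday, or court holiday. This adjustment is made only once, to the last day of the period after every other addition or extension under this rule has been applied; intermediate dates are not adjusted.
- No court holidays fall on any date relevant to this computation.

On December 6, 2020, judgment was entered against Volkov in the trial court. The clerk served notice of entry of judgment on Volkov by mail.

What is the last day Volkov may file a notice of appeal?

December 13, 2021

1 year after December 6, 2020 is December 6, 2021.
Service was by mail, adding 5 days: December 6, 2021 + 5 days = December 11, 2021.
December 11, 2021 is Saturday; December 12, 2021 is Sunday. The next qualifying day is December 13, 2021.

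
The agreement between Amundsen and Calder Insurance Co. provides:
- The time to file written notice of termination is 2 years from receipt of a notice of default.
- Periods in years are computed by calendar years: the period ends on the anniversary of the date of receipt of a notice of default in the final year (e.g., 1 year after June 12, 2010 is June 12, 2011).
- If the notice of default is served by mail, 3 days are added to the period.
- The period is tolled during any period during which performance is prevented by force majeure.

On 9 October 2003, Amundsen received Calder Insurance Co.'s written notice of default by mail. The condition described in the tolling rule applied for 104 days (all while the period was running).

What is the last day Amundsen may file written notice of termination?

2 years after 9 October 2003 is October 9, 2005.
Service was by mail, adding 3 days: October 9, 2005 + 3 days = October 12, 2005.
Tolling adds 104 days: October 12, 2005 + 104 days = January 24, 2006.

January 24, 2006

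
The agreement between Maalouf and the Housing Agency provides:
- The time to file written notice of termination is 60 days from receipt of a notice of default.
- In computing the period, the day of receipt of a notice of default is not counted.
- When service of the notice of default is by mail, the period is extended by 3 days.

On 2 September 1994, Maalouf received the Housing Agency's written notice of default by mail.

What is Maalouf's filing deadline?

60 days after 2 September 1994 is November 1, 1994.
Service was by mail, adding 3 days: November 1, 1994 + 3 days = November 4, 1994.

November 4, 1994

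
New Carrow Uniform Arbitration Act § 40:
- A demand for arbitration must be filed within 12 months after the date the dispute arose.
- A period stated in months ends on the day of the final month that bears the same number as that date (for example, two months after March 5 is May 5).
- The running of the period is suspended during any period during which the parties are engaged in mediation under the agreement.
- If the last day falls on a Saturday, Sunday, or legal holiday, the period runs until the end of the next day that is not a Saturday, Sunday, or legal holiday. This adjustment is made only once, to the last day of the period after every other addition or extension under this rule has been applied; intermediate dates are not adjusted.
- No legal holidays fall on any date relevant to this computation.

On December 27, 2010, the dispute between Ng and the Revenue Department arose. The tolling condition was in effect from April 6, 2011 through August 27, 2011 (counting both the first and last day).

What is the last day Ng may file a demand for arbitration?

May 21, 2012

12 months after December 27, 2010 is December 27, 2011.
From April 6, 2011 through August 27, 2011 inclusive is 144 days; tolling adds 144 days: December 27, 2011 + 144 days = May 19, 2012.
May 19, 2012 is Saturday; May 20, 2012 is Sunday. The next qualifying day is May 21, 2012.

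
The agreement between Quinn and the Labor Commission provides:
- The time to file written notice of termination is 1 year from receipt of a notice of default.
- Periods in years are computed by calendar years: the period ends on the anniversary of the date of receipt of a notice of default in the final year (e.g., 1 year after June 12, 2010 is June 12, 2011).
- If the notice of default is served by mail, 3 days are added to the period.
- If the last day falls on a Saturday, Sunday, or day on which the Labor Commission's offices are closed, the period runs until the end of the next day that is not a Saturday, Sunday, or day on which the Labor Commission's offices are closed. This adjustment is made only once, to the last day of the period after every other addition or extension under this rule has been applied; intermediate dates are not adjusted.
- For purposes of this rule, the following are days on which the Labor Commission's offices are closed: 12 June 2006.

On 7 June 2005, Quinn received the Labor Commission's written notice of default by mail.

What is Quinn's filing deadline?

1 year after 7 June 2005 is June 7, 2006.
Service was by mail, adding 3 days: June 7, 2006 + 3 days = June 10, 2006.
June 10, 2006 is Saturday; June 11, 2006 is Sunday; June 12, 2006 is a listed holiday. The next qualifying day is June 13, 2006.

June 13, 2006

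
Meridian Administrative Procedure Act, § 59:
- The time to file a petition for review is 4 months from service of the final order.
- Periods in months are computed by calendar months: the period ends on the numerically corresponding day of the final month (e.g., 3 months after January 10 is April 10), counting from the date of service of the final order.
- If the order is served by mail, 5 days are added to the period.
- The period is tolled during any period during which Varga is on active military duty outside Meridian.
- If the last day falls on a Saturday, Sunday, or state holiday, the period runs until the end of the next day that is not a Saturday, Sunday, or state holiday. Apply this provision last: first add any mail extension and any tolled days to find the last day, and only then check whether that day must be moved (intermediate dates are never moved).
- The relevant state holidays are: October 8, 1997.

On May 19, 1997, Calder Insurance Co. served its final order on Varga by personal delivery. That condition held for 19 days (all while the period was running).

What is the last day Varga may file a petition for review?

October 9, 1997

4 months after May 19, 1997 is September 19, 1997.
Service was not by mail, so no mail extension applies.
Tolling adds 19 days: September 19, 1997 + 19 days = October 8, 1997.
October 8, 1997 is a listed holiday. The next qualifying day is October 9, 1997.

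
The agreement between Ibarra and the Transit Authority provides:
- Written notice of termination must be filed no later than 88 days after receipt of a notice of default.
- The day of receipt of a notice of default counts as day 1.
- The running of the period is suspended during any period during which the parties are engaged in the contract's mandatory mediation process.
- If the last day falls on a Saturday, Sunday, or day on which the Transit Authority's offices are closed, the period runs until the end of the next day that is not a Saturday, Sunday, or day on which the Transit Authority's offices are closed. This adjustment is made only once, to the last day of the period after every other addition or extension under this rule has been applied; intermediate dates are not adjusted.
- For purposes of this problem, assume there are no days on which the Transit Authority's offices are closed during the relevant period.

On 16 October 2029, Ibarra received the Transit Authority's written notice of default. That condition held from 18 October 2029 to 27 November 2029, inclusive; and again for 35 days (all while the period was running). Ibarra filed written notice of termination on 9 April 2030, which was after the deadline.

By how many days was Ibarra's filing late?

12 days

Counting 16 October 2029 as day 1, day 88 is January 11, 2030.
From October 18, 2029 through November 27, 2029 inclusive is 41 days; tolling adds 41 days: January 11, 2030 + 41 days = February 21, 2030.
Tolling adds 35 days: February 21, 2030 + 35 days = March 28, 2030.
March 28, 2030 is a Thursday and not a day on which the Transit Authority's offices are closed, so no extension applies.
The deadline is March 28, 2030; from March 28, 2030 to April 9, 2030 is 12 days.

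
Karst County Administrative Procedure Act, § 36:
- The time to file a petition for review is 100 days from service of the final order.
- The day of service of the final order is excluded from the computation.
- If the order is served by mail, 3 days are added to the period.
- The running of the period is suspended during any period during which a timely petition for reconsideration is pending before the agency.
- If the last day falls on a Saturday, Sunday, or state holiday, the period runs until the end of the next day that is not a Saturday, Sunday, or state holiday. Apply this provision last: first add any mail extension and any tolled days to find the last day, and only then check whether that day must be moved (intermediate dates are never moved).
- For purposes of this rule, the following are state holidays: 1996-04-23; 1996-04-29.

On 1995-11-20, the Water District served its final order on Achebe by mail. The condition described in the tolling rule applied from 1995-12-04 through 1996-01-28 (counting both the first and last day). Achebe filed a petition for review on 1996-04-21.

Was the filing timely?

100 days after 1995-11-20 is February 28, 1996.
Service was by mail, adding 3 days: February 28, 1996 + 3 days = March 2, 1996.
From December 4, 1995 through January 28, 1996 inclusive is 56 days; tolling adds 56 days: March 2, 1996 + 56 days = April 27, 1996.
April 27, 1996 is Saturday; April 28, 1996 is Sunday; April 29, 1996 is a listed holiday. The next qualifying day is April 30, 1996.
The deadline is April 30, 1996; the filing on April 21, 1996 is on or before that date.

Yes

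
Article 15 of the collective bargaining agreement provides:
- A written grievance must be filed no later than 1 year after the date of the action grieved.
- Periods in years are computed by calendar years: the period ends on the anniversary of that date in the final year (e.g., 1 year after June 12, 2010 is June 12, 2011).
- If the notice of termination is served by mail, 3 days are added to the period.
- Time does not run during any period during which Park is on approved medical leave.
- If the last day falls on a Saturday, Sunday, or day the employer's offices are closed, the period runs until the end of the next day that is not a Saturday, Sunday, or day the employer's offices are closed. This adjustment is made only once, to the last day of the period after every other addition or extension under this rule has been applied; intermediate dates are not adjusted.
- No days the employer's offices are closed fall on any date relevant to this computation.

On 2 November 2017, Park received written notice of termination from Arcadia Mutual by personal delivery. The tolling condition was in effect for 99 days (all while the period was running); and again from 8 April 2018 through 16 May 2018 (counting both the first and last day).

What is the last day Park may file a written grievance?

March 20, 2019

1 year after 2 November 2017 is November 2, 2018.
Service was not by mail, so no mail extension applies.
Tolling adds 99 days: November 2, 2018 + 99 days = February 9, 2019.
From April 8, 2018 through May 16, 2018 inclusive is 39 days; tolling adds 39 days: February 9, 2019 + 39 days = March 20, 2019.
March 20, 2019 is a Wednesday and not a day the employer's offices are closed, so no extension applies.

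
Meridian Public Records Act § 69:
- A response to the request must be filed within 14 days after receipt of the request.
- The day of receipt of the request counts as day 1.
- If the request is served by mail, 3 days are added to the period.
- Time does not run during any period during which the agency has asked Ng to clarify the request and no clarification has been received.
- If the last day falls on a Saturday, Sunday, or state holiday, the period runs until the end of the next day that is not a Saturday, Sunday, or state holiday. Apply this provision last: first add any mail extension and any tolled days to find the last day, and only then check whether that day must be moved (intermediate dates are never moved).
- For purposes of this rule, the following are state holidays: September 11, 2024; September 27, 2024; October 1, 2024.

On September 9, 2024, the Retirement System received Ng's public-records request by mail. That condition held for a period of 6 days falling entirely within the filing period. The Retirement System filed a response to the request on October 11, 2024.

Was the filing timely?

No

Counting September 9, 2024 as day 1, day 14 is September 22, 2024.
Service was by mail, adding 3 days: September 22, 2024 + 3 days = September 25, 2024.
Tolling adds 6 days: September 25, 2024 + 6 days = October 1, 2024.
October 1, 2024 is a listed holiday. The next qualifying day is October 2, 2024.
The deadline is October 2, 2024; the filing on October 11, 2024 is after that date.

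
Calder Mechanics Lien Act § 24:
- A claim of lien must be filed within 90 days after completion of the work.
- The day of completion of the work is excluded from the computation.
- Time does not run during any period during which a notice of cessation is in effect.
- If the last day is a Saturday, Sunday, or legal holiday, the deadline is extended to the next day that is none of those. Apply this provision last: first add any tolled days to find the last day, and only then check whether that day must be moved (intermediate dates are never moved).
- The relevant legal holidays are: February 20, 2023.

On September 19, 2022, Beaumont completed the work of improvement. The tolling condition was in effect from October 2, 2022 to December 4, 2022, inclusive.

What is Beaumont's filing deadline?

90 days after September 19, 2022 is December 18, 2022.
From October 2, 2022 through December 4, 2022 inclusive is 64 days; tolling adds 64 days: December 18, 2022 + 64 days = February 20, 2023.
February 20, 2023 is a listed holiday. The next qualifying day is February 21, 2023.

February 21, 2023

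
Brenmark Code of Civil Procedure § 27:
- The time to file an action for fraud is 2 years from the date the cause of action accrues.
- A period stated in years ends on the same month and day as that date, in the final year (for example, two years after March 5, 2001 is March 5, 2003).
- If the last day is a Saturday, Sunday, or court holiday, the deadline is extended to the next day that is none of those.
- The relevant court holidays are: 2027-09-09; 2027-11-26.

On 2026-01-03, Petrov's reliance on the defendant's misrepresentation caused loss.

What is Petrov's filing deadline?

2 years after 2026-01-03 is January 3, 2028.
January 3, 2028 is a Monday and not a court holiday, so no extension applies.

January 3, 2028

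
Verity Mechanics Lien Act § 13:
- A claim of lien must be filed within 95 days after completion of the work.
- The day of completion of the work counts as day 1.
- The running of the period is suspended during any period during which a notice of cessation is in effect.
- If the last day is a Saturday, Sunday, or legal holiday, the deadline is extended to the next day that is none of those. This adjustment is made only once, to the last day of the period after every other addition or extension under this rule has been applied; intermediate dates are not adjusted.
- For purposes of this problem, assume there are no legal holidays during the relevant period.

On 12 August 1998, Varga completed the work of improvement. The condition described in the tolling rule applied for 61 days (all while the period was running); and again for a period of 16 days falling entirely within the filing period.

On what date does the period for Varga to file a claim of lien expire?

February 1, 1999

Counting 12 August 1998 as day 1, day 95 is November 14, 1998.
Tolling adds 61 days: November 14, 1998 + 61 days = January 14, 1999.
Tolling adds 16 days: January 14, 1999 + 16 days = January 30, 1999.
January 30, 1999 is Saturday; January 31, 1999 is Sunday. The next qualifying day is February 1, 1999.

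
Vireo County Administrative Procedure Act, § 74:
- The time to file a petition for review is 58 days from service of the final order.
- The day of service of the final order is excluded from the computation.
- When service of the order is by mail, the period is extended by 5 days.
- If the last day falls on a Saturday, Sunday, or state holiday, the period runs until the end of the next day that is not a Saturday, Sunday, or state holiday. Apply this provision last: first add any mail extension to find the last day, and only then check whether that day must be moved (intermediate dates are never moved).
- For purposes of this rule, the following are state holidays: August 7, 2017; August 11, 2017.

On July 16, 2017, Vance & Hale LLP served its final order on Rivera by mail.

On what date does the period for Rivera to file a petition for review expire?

September 18, 2017

58 days after July 16, 2017 is September 12, 2017.
Service was by mail, adding 5 days: September 12, 2017 + 5 days = September 17, 2017.
September 17, 2017 is Sunday. The next qualifying day is September 18, 2017.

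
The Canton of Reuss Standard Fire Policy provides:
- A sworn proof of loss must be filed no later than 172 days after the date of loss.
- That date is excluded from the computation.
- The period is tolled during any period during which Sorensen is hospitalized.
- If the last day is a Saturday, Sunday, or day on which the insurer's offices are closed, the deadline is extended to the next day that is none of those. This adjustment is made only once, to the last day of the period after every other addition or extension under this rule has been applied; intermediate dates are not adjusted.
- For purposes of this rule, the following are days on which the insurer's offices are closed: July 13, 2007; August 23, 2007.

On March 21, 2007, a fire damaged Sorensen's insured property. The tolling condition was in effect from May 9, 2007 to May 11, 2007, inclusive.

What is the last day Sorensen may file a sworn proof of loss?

172 days after March 21, 2007 is September 9, 2007.
From May 9, 2007 through May 11, 2007 inclusive is 3 days; tolling adds 3 days: September 9, 2007 + 3 days = September 12, 2007.
September 12, 2007 is a Wednesday and not a day on which the insurer's offices are closed, so no extension applies.

September 12, 2007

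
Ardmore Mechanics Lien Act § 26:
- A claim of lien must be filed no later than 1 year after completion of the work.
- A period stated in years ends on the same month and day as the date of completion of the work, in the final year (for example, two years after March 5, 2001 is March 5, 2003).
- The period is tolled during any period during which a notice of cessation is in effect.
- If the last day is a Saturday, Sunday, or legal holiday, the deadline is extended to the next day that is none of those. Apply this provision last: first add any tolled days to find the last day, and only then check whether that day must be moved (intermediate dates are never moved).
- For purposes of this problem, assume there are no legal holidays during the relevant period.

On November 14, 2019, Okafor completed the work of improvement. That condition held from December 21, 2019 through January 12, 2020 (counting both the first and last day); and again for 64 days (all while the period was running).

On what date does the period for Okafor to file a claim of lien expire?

February 9, 2021

1 year after November 14, 2019 is November 14, 2020.
From December 21, 2019 through January 12, 2020 inclusive is 23 days; tolling adds 23 days: November 14, 2020 + 23 days = December 7, 2020.
Tolling adds 64 days: December 7, 2020 + 64 days = February 9, 2021.
February 9, 2021 is a Tuesday and not a legal holiday, so no extension applies.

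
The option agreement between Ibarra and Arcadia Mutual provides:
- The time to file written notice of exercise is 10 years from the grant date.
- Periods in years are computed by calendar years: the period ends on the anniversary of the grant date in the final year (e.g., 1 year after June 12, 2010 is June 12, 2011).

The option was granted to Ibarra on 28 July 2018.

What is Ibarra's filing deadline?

July 28, 2028

10 years after 28 July 2018 is July 28, 2028.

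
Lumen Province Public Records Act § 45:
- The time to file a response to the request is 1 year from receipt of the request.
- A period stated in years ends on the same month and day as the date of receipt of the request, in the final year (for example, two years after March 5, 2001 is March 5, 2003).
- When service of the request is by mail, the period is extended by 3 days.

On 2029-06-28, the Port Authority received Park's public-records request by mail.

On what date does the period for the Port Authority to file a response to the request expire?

1 year after 2029-06-28 is June 28, 2030.
Service was by mail, adding 3 days: June 28, 2030 + 3 days = July 1, 2030.

July 1, 2030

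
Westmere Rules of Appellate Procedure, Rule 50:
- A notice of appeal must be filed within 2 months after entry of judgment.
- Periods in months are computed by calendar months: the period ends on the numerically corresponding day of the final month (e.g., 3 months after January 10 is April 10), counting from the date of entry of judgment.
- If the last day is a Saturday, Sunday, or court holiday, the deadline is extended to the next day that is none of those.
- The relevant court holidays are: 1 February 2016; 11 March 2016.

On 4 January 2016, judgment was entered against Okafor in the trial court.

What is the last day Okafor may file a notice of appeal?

2 months after 4 January 2016 is March 4, 2016.
March 4, 2016 is a Friday and not a court holiday, so no extension applies.

March 4, 2016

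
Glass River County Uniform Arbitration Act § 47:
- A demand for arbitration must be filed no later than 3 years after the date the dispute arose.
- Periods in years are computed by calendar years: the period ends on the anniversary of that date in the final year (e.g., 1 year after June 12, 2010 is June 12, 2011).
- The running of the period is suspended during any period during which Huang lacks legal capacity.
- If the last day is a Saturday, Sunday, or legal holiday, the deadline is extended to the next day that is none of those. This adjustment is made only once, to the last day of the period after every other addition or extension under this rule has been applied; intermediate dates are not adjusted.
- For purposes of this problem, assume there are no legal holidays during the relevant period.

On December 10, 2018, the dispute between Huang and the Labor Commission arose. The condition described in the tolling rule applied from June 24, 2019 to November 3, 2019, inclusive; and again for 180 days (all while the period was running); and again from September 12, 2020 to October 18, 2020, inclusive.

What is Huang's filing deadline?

November 25, 2022

3 years after December 10, 2018 is December 10, 2021.
From June 24, 2019 through November 3, 2019 inclusive is 133 days; tolling adds 133 days: December 10, 2021 + 133 days = April 22, 2022.
Tolling adds 180 days: April 22, 2022 + 180 days = October 19, 2022.
From September 12, 2020 through October 18, 2020 inclusive is 37 days; tolling adds 37 days: October 19, 2022 + 37 days = November 25, 2022.
November 25, 2022 is a Friday and not a legal holiday, so no extension applies.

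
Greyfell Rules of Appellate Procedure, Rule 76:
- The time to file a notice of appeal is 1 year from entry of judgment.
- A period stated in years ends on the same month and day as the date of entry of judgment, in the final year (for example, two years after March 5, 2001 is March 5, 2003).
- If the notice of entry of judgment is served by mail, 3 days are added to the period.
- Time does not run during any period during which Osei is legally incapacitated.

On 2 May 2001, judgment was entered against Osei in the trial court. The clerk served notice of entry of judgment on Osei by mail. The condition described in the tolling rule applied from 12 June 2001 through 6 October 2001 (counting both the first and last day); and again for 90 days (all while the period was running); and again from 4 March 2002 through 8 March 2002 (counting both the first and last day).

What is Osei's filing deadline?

December 3, 2002

1 year after 2 May 2001 is May 2, 2002.
Service was by mail, adding 3 days: May 2, 2002 + 3 days = May 5, 2002.
From June 12, 2001 through October 6, 2001 inclusive is 117 days; tolling adds 117 days: May 5, 2002 + 117 days = August 30, 2002.
Tolling adds 90 days: August 30, 2002 + 90 days = November 28, 2002.
From March 4, 2002 through March 8, 2002 inclusive is 5 days; tolling adds 5 days: November 28, 2002 + 5 days = December 3, 2002.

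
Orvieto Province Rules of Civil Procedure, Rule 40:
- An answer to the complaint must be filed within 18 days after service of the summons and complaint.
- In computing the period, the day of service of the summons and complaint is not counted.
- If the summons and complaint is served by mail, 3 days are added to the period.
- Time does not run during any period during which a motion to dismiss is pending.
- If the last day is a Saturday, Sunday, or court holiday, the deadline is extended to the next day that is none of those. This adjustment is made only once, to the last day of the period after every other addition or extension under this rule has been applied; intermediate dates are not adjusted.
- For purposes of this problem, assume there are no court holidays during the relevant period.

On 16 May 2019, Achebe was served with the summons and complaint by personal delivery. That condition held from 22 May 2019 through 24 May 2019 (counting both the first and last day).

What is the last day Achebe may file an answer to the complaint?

18 days after 16 May 2019 is June 3, 2019.
Service was not by mail, so no mail extension applies.
From May 22, 2019 through May 24, 2019 inclusive is 3 days; tolling adds 3 days: June 3, 2019 + 3 days = June 6, 2019.
June 6, 2019 is a Thursday and not a court holiday, so no extension applies.

June 6, 2019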